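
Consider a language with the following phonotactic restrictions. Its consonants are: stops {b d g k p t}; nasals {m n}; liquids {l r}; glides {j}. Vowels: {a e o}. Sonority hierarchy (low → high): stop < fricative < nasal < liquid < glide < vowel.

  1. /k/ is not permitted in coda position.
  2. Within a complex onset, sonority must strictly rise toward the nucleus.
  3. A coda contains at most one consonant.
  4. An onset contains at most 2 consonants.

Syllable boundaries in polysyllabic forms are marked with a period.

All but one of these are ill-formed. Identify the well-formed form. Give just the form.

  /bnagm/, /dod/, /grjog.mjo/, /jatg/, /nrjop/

/dod/

/bnagm/ — violates constraint 3: syllable 1 coda /gm/ has 2 consonants (> 1) → ill-formed
/dod/ — σ1 onset /d/, coda /d/ ok → well-formed
/grjog.mjo/ — violates constraint 4: syllable 1 onset /grj/ has 3 consonants (> 2) → ill-formed
/jatg/ — violates constraint 3: syllable 1 coda /tg/ has 2 consonants (> 1) → ill-formed
/nrjop/ — violates constraint 4: syllable 1 onset /nrj/ has 3 consonants (> 2) → ill-formed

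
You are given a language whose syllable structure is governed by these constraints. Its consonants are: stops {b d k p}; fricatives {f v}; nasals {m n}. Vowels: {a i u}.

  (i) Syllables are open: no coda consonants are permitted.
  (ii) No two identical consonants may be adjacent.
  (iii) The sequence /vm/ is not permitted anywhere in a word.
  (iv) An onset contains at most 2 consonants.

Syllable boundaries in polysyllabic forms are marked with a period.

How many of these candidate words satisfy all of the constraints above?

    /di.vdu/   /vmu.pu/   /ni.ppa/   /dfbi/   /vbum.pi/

/di.vdu/ — σ1 onset /d/, coda /∅/ ok; σ2 onset /vd/ (2C), coda /∅/ ok → well-formed
/vmu.pu/ — violates constraint (iii): contains banned sequence /vm/ → ill-formed
/ni.ppa/ — violates constraint (ii): adjacent identical consonants /pp/ → ill-formed
/dfbi/ — violates constraint (iv): syllable 1 onset /dfb/ has 3 consonants (> 2) → ill-formed
/vbum.pi/ — violates constraint (i): syllable 1 coda /m/ has 1 consonant (> 0) → ill-formed
Well-formed: /di.vdu/ → 1.

1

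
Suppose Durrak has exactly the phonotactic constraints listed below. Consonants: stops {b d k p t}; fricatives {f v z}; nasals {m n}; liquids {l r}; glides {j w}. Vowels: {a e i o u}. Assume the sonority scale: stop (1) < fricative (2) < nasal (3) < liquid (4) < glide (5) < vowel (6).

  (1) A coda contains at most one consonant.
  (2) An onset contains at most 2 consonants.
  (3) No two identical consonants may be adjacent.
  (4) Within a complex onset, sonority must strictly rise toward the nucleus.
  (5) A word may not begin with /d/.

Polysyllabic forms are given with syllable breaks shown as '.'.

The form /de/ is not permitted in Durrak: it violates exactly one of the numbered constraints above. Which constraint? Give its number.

/de/: word begins with /d/.
This is a violation of constraint 5: "A word may not begin with /d/."
The remaining constraints (1, 2, 3, 4) are satisfied.

5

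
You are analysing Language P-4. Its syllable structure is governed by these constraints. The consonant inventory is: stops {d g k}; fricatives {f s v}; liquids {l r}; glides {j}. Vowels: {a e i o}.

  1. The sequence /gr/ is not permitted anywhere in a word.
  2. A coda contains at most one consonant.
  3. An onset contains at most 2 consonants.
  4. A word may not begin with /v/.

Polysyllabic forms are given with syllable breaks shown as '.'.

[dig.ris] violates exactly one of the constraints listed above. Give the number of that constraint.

[dig.ris]: contains banned sequence /gr/.
This is a violation of constraint 1: "The sequence /gr/ is not permitted anywhere in a word."
The remaining constraints (2, 3, 4) are satisfied.

1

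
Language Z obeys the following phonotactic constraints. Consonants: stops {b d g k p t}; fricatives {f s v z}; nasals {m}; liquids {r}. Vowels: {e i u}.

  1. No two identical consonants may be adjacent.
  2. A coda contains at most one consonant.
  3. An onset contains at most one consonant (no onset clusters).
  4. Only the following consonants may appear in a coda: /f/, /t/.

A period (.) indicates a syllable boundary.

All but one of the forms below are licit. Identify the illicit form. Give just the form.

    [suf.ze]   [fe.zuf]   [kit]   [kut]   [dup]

[suf.ze] — σ1 onset /s/, coda /f/ ok; σ2 onset /z/, coda /∅/ ok → licit
[fe.zuf] — σ1 onset /f/, coda /∅/ ok; σ2 onset /z/, coda /f/ ok → licit
[kit] — σ1 onset /k/, coda /t/ ok → licit
[kut] — σ1 onset /k/, coda /t/ ok → licit
[dup] — violates constraint 4: syllable 1 coda contains /p/, which is not a licensed coda consonant → illicit

[dup]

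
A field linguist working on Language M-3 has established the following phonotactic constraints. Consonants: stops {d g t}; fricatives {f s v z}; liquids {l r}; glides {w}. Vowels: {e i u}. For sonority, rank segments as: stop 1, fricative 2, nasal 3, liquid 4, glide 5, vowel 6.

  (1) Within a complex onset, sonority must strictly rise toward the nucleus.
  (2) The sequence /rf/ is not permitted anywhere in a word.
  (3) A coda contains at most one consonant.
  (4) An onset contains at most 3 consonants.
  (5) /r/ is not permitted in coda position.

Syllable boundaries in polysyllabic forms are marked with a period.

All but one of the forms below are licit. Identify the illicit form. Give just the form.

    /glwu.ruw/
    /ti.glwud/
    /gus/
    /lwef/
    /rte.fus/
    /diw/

/rte.fus/

/glwu.ruw/ — σ1 onset /glw/ (1→4→5 rises), coda /∅/ ok; σ2 onset /r/, coda /w/ ok → licit
/ti.glwud/ — σ1 onset /t/, coda /∅/ ok; σ2 onset /glw/ (1→4→5 rises), coda /d/ ok → licit
/gus/ — σ1 onset /g/, coda /s/ ok → licit
/lwef/ — σ1 onset /lw/ (4→5 rises), coda /f/ ok → licit
/rte.fus/ — violates constraint 1: syllable 1 onset /rt/: /r/ (liquid, 4) → /t/ (stop, 1) does not rise → illicit
/diw/ — σ1 onset /d/, coda /w/ ok → licit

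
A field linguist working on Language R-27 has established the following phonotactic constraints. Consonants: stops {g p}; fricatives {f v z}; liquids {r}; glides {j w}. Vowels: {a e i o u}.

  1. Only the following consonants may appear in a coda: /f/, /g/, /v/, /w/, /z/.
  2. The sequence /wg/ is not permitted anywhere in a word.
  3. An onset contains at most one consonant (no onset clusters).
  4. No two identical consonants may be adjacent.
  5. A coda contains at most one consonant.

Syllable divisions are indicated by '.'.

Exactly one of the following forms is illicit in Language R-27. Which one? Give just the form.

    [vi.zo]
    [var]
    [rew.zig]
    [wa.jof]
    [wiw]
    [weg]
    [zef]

[vi.zo] — σ1 onset /v/, coda /∅/ ok; σ2 onset /z/, coda /∅/ ok → licit
[var] — violates constraint 1: syllable 1 coda contains /r/, which is not a licensed coda consonant → illicit
[rew.zig] — σ1 onset /r/, coda /w/ ok; σ2 onset /z/, coda /g/ ok → licit
[wa.jof] — σ1 onset /w/, coda /∅/ ok; σ2 onset /j/, coda /f/ ok → licit
[wiw] — σ1 onset /w/, coda /w/ ok → licit
[weg] — σ1 onset /w/, coda /g/ ok → licit
[zef] — σ1 onset /z/, coda /f/ ok → licit

[var]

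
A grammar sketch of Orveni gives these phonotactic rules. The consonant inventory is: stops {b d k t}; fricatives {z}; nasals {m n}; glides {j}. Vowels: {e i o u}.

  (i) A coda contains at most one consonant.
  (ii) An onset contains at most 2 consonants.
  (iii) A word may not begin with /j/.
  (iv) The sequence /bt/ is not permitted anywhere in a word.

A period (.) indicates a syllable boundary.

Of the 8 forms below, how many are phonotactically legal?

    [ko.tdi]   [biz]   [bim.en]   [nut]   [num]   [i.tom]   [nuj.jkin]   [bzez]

[ko.tdi] — σ1 onset /k/, coda /∅/ ok; σ2 onset /td/ (2C), coda /∅/ ok → phonotactically legal
[biz] — σ1 onset /b/, coda /z/ ok → phonotactically legal
[bim.en] — σ1 onset /b/, coda /m/ ok; σ2 onset /∅/, coda /n/ ok → phonotactically legal
[nut] — σ1 onset /n/, coda /t/ ok → phonotactically legal
[num] — σ1 onset /n/, coda /m/ ok → phonotactically legal
[i.tom] — σ1 onset /∅/, coda /∅/ ok; σ2 onset /t/, coda /m/ ok → phonotactically legal
[nuj.jkin] — σ1 onset /n/, coda /j/ ok; σ2 onset /jk/ (2C), coda /n/ ok → phonotactically legal
[bzez] — σ1 onset /bz/ (2C), coda /z/ ok → phonotactically legal
Phonotactically legal: [ko.tdi], [biz], [bim.en], [nut], [num], [i.tom], [nuj.jkin], [bzez] → 8.

8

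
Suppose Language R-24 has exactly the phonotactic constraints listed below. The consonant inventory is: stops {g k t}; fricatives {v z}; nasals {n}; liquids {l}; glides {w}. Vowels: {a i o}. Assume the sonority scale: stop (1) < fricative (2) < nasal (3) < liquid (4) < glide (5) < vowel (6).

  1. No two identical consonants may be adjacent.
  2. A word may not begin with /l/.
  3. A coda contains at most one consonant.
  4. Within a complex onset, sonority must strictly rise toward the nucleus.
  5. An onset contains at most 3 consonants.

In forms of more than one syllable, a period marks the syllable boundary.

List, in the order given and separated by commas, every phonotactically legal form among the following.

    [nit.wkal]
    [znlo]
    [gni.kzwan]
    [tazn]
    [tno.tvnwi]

[znlo], [gni.kzwan]

[nit.wkal] — violates constraint 4: syllable 2 onset /wk/: /w/ (glide, 5) → /k/ (stop, 1) does not rise → phonotactically illegal
[znlo] — σ1 onset /znl/ (2→3→4 rises), coda /∅/ ok → phonotactically legal
[gni.kzwan] — σ1 onset /gn/ (1→3 rises), coda /∅/ ok; σ2 onset /kzw/ (1→2→5 rises), coda /n/ ok → phonotactically legal
[tazn] — violates constraint 3: syllable 1 coda /zn/ has 2 consonants (> 1) → phonotactically illegal
[tno.tvnwi] — violates constraint 5: syllable 2 onset /tvnw/ has 4 consonants (> 3) → phonotactically illegal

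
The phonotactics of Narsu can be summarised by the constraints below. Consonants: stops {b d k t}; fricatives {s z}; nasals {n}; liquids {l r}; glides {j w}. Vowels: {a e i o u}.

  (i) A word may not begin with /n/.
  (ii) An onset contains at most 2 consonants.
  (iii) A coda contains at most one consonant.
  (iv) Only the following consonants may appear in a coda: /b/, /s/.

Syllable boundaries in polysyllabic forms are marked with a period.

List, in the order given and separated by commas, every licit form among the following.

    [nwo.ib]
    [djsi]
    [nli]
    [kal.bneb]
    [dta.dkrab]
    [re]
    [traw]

[nwo.ib] — violates constraint (i): word begins with /n/ → illicit
[djsi] — violates constraint (ii): syllable 1 onset /djs/ has 3 consonants (> 2) → illicit
[nli] — violates constraint (i): word begins with /n/ → illicit
[kal.bneb] — violates constraint (iv): syllable 1 coda contains /l/, which is not a licensed coda consonant → illicit
[dta.dkrab] — violates constraint (ii): syllable 2 onset /dkr/ has 3 consonants (> 2) → illicit
[re] — σ1 onset /r/, coda /∅/ ok → licit
[traw] — violates constraint (iv): syllable 1 coda contains /w/, which is not a licensed coda consonant → illicit

[re]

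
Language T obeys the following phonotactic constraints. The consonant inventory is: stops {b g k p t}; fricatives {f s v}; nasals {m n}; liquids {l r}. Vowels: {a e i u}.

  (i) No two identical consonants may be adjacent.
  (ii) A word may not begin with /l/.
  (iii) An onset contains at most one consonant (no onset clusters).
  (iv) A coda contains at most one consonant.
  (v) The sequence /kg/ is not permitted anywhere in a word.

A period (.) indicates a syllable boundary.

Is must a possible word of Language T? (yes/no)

must — violates constraint (iv): syllable 1 coda /st/ has 2 consonants (> 1) → not permitted

no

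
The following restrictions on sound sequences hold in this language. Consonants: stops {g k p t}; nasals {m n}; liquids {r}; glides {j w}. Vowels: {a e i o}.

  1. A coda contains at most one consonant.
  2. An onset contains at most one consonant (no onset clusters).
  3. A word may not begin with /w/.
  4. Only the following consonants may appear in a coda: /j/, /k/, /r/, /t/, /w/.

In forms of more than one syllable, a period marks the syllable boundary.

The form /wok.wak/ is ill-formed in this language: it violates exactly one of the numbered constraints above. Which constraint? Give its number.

3

/wok.wak/: word begins with /w/.
This is a violation of constraint 3: "A word may not begin with /w/."
The remaining constraints (1, 2, 4) are satisfied.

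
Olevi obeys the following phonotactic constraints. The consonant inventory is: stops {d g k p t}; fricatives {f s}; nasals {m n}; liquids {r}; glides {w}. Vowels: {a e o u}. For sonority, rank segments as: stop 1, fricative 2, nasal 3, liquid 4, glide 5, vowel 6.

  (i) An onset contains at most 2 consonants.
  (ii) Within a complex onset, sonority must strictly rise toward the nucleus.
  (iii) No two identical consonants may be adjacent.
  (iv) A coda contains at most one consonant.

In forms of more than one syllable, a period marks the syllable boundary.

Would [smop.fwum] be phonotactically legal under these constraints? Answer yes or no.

[smop.fwum] — σ1 onset /sm/ (2→3 rises), coda /p/ ok; σ2 onset /fw/ (2→5 rises), coda /m/ ok → phonotactically legal

yes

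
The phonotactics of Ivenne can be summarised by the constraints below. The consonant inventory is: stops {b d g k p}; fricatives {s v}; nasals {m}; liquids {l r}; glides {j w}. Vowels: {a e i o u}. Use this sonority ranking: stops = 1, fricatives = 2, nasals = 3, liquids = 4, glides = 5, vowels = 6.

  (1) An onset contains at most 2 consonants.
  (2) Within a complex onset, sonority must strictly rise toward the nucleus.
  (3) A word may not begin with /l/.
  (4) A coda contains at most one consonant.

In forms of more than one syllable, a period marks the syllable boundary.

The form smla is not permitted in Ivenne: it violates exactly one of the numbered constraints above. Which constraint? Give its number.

1

smla: syllable 1 onset /sml/ has 3 consonants (> 2).
This is a violation of constraint 1: "An onset contains at most 2 consonants."
The remaining constraints (2, 3, 4) are satisfied.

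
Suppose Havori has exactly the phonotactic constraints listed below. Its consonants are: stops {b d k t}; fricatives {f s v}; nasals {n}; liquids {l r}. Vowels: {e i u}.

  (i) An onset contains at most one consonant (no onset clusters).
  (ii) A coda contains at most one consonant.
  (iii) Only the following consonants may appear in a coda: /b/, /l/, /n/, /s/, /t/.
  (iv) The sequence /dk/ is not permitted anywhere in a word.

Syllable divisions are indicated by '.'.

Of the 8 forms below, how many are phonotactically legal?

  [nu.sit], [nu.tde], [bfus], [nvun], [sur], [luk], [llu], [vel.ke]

2

[nu.sit] — σ1 onset /n/, coda /∅/ ok; σ2 onset /s/, coda /t/ ok → phonotactically legal
[nu.tde] — violates constraint (i): syllable 2 onset /td/ has 2 consonants (> 1) → phonotactically illegal
[bfus] — violates constraint (i): syllable 1 onset /bf/ has 2 consonants (> 1) → phonotactically illegal
[nvun] — violates constraint (i): syllable 1 onset /nv/ has 2 consonants (> 1) → phonotactically illegal
[sur] — violates constraint (iii): syllable 1 coda contains /r/, which is not a licensed coda consonant → phonotactically illegal
[luk] — violates constraint (iii): syllable 1 coda contains /k/, which is not a licensed coda consonant → phonotactically illegal
[llu] — violates constraint (i): syllable 1 onset /ll/ has 2 consonants (> 1) → phonotactically illegal
[vel.ke] — σ1 onset /v/, coda /l/ ok; σ2 onset /k/, coda /∅/ ok → phonotactically legal
Phonotactically legal: [nu.sit], [vel.ke] → 2.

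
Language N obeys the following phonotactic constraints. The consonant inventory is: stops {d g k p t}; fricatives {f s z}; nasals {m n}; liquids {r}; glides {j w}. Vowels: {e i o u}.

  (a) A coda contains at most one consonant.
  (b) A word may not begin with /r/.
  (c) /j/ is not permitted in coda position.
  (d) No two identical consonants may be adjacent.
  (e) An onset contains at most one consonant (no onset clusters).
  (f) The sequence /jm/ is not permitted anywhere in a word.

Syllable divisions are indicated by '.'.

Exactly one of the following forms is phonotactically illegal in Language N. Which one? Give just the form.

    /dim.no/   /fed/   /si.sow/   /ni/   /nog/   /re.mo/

/re.mo/

/dim.no/ — σ1 onset /d/, coda /m/ ok; σ2 onset /n/, coda /∅/ ok → phonotactically legal
/fed/ — σ1 onset /f/, coda /d/ ok → phonotactically legal
/si.sow/ — σ1 onset /s/, coda /∅/ ok; σ2 onset /s/, coda /w/ ok → phonotactically legal
/ni/ — σ1 onset /n/, coda /∅/ ok → phonotactically legal
/nog/ — σ1 onset /n/, coda /g/ ok → phonotactically legal
/re.mo/ — violates constraint (b): word begins with /r/ → phonotactically illegal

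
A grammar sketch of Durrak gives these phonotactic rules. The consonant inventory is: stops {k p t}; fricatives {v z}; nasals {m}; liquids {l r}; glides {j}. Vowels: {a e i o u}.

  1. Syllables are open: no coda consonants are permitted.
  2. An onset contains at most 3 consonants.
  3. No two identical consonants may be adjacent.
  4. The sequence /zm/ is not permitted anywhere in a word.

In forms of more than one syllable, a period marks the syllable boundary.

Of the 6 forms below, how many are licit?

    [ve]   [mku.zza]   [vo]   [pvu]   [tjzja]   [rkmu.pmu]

4

[ve] — σ1 onset /v/, coda /∅/ ok → licit
[mku.zza] — violates constraint 3: adjacent identical consonants /zz/ → illicit
[vo] — σ1 onset /v/, coda /∅/ ok → licit
[pvu] — σ1 onset /pv/ (2C), coda /∅/ ok → licit
[tjzja] — violates constraint 2: syllable 1 onset /tjzj/ has 4 consonants (> 3) → illicit
[rkmu.pmu] — σ1 onset /rkm/ (3C), coda /∅/ ok; σ2 onset /pm/ (2C), coda /∅/ ok → licit
Licit: [ve], [vo], [pvu], [rkmu.pmu] → 4.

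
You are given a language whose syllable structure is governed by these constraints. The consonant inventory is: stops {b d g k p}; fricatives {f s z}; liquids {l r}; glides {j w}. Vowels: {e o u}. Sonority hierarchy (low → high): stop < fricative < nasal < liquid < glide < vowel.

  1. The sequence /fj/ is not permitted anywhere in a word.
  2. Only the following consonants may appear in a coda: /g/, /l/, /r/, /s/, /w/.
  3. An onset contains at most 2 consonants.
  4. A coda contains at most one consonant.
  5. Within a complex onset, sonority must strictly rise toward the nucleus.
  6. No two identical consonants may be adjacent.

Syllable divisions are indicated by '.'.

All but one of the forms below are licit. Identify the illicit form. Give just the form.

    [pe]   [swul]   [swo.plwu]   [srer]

[pe] — σ1 onset /p/, coda /∅/ ok → licit
[swul] — σ1 onset /sw/ (2→5 rises), coda /l/ ok → licit
[swo.plwu] — violates constraint 3: syllable 2 onset /plw/ has 3 consonants (> 2) → illicit
[srer] — σ1 onset /sr/ (2→4 rises), coda /r/ ok → licit

[swo.plwu]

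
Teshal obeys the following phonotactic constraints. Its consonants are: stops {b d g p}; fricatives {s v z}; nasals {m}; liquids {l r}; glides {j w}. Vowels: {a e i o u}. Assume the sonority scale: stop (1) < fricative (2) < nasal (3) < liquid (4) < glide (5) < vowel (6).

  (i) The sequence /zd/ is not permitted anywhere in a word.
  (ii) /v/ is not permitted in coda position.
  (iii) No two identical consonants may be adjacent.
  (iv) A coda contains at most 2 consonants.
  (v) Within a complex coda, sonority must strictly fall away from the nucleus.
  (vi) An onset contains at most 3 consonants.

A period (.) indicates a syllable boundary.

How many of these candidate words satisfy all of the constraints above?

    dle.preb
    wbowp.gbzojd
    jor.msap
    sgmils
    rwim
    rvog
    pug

7

dle.preb — σ1 onset /dl/ (2C), coda /∅/ ok; σ2 onset /pr/ (2C), coda /b/ ok → well-formed
wbowp.gbzojd — σ1 onset /wb/ (2C), coda /wp/ (5→1 falls) ok; σ2 onset /gbz/ (3C), coda /jd/ (5→1 falls) ok → well-formed
jor.msap — σ1 onset /j/, coda /r/ ok; σ2 onset /ms/ (2C), coda /p/ ok → well-formed
sgmils — σ1 onset /sgm/ (3C), coda /ls/ (4→2 falls) ok → well-formed
rwim — σ1 onset /rw/ (2C), coda /m/ ok → well-formed
rvog — σ1 onset /rv/ (2C), coda /g/ ok → well-formed
pug — σ1 onset /p/, coda /g/ ok → well-formed
Well-formed: dle.preb, wbowp.gbzojd, jor.msap, sgmils, rwim, rvog, pug → 7.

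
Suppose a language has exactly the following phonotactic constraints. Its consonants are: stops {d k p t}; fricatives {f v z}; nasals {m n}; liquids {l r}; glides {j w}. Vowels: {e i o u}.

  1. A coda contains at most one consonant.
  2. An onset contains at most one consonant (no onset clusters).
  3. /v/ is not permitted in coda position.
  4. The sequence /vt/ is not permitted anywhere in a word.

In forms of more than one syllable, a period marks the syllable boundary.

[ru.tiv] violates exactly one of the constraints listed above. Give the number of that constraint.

3

[ru.tiv]: syllable 2 coda contains /v/.
This is a violation of constraint 3: "/v/ is not permitted in coda position."
The remaining constraints (1, 2, 4) are satisfied.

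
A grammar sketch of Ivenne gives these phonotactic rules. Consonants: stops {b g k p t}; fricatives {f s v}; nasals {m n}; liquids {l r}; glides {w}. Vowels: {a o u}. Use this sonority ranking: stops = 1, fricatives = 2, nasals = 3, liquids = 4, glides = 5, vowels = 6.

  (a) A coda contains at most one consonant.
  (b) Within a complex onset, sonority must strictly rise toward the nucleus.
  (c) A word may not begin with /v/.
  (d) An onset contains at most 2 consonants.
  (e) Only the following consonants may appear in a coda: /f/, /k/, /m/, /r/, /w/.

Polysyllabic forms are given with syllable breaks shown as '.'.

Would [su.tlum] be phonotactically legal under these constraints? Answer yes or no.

yes

[su.tlum] — σ1 onset /s/, coda /∅/ ok; σ2 onset /tl/ (1→4 rises), coda /m/ ok → phonotactically legal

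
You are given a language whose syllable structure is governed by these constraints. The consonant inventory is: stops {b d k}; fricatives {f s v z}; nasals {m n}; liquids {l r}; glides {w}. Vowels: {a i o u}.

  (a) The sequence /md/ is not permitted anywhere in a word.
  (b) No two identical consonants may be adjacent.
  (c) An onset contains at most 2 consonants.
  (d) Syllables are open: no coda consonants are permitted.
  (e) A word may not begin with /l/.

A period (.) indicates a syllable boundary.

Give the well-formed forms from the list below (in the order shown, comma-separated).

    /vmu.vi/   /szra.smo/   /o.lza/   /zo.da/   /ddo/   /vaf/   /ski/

/vmu.vi/ — σ1 onset /vm/ (2C), coda /∅/ ok; σ2 onset /v/, coda /∅/ ok → well-formed
/szra.smo/ — violates constraint (c): syllable 1 onset /szr/ has 3 consonants (> 2) → ill-formed
/o.lza/ — σ1 onset /∅/, coda /∅/ ok; σ2 onset /lz/ (2C), coda /∅/ ok → well-formed
/zo.da/ — σ1 onset /z/, coda /∅/ ok; σ2 onset /d/, coda /∅/ ok → well-formed
/ddo/ — violates constraint (b): adjacent identical consonants /dd/ → ill-formed
/vaf/ — violates constraint (d): syllable 1 coda /f/ has 1 consonant (> 0) → ill-formed
/ski/ — σ1 onset /sk/ (2C), coda /∅/ ok → well-formed

/vmu.vi/, /o.lza/, /zo.da/, /ski/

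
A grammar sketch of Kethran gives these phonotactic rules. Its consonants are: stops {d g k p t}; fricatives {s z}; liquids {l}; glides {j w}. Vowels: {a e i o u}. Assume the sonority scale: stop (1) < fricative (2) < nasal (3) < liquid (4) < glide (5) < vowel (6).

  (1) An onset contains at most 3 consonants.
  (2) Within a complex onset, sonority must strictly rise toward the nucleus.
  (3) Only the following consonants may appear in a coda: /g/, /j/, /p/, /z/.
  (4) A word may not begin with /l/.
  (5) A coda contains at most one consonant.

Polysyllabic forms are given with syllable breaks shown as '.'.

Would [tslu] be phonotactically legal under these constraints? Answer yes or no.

yes

[tslu] — σ1 onset /tsl/ (1→2→4 rises), coda /∅/ ok → phonotactically legal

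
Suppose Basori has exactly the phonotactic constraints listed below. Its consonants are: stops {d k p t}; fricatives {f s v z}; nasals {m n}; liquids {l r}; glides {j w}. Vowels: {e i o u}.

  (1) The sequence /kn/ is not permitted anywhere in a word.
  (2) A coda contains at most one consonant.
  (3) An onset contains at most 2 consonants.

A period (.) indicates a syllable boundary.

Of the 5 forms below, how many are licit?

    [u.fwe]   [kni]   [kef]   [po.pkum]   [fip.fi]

[u.fwe] — σ1 onset /∅/, coda /∅/ ok; σ2 onset /fw/ (2C), coda /∅/ ok → licit
[kni] — violates constraint 1: contains banned sequence /kn/ → illicit
[kef] — σ1 onset /k/, coda /f/ ok → licit
[po.pkum] — σ1 onset /p/, coda /∅/ ok; σ2 onset /pk/ (2C), coda /m/ ok → licit
[fip.fi] — σ1 onset /f/, coda /p/ ok; σ2 onset /f/, coda /∅/ ok → licit
Licit: [u.fwe], [kef], [po.pkum], [fip.fi] → 4.

4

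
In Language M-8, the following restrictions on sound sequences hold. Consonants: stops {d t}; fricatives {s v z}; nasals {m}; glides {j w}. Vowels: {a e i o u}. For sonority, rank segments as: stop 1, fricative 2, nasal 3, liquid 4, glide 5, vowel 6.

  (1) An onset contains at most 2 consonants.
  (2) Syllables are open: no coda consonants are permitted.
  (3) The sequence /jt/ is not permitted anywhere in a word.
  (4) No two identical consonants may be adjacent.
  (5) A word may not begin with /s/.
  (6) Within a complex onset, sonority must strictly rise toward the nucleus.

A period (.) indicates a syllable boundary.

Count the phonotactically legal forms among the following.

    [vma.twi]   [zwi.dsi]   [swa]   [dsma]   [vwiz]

2

[vma.twi] — σ1 onset /vm/ (2→3 rises), coda /∅/ ok; σ2 onset /tw/ (1→5 rises), coda /∅/ ok → phonotactically legal
[zwi.dsi] — σ1 onset /zw/ (2→5 rises), coda /∅/ ok; σ2 onset /ds/ (1→2 rises), coda /∅/ ok → phonotactically legal
[swa] — violates constraint 5: word begins with /s/ → phonotactically illegal
[dsma] — violates constraint 1: syllable 1 onset /dsm/ has 3 consonants (> 2) → phonotactically illegal
[vwiz] — violates constraint 2: syllable 1 coda /z/ has 1 consonant (> 0) → phonotactically illegal
Phonotactically legal: [vma.twi], [zwi.dsi] → 2.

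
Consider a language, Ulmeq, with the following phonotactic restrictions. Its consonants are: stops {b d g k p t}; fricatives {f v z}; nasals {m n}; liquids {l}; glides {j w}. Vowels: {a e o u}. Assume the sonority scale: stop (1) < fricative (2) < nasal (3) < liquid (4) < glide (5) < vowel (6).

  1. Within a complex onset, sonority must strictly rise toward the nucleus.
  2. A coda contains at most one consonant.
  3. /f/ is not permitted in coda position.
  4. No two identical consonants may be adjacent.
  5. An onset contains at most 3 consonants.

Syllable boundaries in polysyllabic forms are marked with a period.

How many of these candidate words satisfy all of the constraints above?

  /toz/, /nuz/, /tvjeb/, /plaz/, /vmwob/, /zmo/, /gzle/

/toz/ — σ1 onset /t/, coda /z/ ok → permitted
/nuz/ — σ1 onset /n/, coda /z/ ok → permitted
/tvjeb/ — σ1 onset /tvj/ (1→2→5 rises), coda /b/ ok → permitted
/plaz/ — σ1 onset /pl/ (1→4 rises), coda /z/ ok → permitted
/vmwob/ — σ1 onset /vmw/ (2→3→5 rises), coda /b/ ok → permitted
/zmo/ — σ1 onset /zm/ (2→3 rises), coda /∅/ ok → permitted
/gzle/ — σ1 onset /gzl/ (1→2→4 rises), coda /∅/ ok → permitted
Permitted: /toz/, /nuz/, /tvjeb/, /plaz/, /vmwob/, /zmo/, /gzle/ → 7.

7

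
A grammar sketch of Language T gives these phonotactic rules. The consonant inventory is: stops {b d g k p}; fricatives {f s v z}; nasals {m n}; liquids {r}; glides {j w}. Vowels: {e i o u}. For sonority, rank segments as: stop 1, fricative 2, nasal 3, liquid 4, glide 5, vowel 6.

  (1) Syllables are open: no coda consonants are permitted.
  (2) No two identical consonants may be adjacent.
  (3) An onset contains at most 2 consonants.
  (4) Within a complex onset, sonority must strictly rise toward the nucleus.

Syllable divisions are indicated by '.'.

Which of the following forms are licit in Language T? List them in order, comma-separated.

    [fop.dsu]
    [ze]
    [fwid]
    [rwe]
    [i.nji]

[fop.dsu] — violates constraint 1: syllable 1 coda /p/ has 1 consonant (> 0) → illicit
[ze] — σ1 onset /z/, coda /∅/ ok → licit
[fwid] — violates constraint 1: syllable 1 coda /d/ has 1 consonant (> 0) → illicit
[rwe] — σ1 onset /rw/ (4→5 rises), coda /∅/ ok → licit
[i.nji] — σ1 onset /∅/, coda /∅/ ok; σ2 onset /nj/ (3→5 rises), coda /∅/ ok → licit

[ze], [rwe], [i.nji]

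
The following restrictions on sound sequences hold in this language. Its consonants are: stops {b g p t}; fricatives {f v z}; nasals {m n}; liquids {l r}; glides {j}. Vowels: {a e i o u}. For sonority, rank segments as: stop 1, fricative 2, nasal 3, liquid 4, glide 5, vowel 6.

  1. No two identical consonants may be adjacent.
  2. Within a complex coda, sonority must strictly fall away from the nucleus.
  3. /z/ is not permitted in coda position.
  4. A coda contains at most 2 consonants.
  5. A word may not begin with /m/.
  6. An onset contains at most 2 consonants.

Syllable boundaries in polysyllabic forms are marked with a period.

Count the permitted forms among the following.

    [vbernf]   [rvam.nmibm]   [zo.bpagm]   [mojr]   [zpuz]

0

[vbernf] — violates constraint 4: syllable 1 coda /rnf/ has 3 consonants (> 2) → not permitted
[rvam.nmibm] — violates constraint 2: syllable 2 coda /bm/: /b/ (stop, 1) → /m/ (nasal, 3) does not fall → not permitted
[zo.bpagm] — violates constraint 2: syllable 2 coda /gm/: /g/ (stop, 1) → /m/ (nasal, 3) does not fall → not permitted
[mojr] — violates constraint 5: word begins with /m/ → not permitted
[zpuz] — violates constraint 3: syllable 1 coda contains /z/ → not permitted
No form is permitted → 0.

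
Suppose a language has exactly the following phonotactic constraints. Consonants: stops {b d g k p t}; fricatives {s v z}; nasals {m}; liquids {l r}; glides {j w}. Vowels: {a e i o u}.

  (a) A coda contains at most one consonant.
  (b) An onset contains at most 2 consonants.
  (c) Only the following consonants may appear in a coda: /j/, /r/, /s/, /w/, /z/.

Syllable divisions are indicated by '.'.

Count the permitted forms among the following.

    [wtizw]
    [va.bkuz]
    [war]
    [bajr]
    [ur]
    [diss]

3

[wtizw] — violates constraint (a): syllable 1 coda /zw/ has 2 consonants (> 1) → not permitted
[va.bkuz] — σ1 onset /v/, coda /∅/ ok; σ2 onset /bk/ (2C), coda /z/ ok → permitted
[war] — σ1 onset /w/, coda /r/ ok → permitted
[bajr] — violates constraint (a): syllable 1 coda /jr/ has 2 consonants (> 1) → not permitted
[ur] — σ1 onset /∅/, coda /r/ ok → permitted
[diss] — violates constraint (a): syllable 1 coda /ss/ has 2 consonants (> 1) → not permitted
Permitted: [va.bkuz], [war], [ur] → 3.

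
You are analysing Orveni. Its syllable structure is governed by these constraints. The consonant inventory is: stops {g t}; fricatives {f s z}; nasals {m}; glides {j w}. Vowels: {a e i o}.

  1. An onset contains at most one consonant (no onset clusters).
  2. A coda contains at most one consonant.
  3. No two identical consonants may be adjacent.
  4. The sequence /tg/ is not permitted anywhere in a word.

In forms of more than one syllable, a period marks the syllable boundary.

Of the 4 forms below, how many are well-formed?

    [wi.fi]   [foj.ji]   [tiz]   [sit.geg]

2

[wi.fi] — σ1 onset /w/, coda /∅/ ok; σ2 onset /f/, coda /∅/ ok → well-formed
[foj.ji] — violates constraint 3: adjacent identical consonants /jj/ → ill-formed
[tiz] — σ1 onset /t/, coda /z/ ok → well-formed
[sit.geg] — violates constraint 4: contains banned sequence /tg/ → ill-formed
Well-formed: [wi.fi], [tiz] → 2.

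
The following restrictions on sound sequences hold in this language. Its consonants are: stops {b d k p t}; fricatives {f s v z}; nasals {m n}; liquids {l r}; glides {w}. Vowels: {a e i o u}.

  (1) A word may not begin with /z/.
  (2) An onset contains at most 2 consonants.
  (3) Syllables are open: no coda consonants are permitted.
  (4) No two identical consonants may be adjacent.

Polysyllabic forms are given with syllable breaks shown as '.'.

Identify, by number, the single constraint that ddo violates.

4

ddo: adjacent identical consonants /dd/.
This is a violation of constraint 4: "No two identical consonants may be adjacent."
The remaining constraints (1, 2, 3) are satisfied.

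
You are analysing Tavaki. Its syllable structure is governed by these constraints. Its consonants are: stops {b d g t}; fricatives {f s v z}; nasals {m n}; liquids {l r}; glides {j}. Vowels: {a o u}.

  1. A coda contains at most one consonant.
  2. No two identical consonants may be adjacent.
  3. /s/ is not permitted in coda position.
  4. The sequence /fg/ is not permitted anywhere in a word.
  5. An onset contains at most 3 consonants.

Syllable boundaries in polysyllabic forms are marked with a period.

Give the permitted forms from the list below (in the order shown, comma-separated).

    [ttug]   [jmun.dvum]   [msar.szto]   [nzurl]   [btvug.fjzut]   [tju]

[ttug] — violates constraint 2: adjacent identical consonants /tt/ → not permitted
[jmun.dvum] — σ1 onset /jm/ (2C), coda /n/ ok; σ2 onset /dv/ (2C), coda /m/ ok → permitted
[msar.szto] — σ1 onset /ms/ (2C), coda /r/ ok; σ2 onset /szt/ (3C), coda /∅/ ok → permitted
[nzurl] — violates constraint 1: syllable 1 coda /rl/ has 2 consonants (> 1) → not permitted
[btvug.fjzut] — σ1 onset /btv/ (3C), coda /g/ ok; σ2 onset /fjz/ (3C), coda /t/ ok → permitted
[tju] — σ1 onset /tj/ (2C), coda /∅/ ok → permitted

[jmun.dvum], [msar.szto], [btvug.fjzut], [tju]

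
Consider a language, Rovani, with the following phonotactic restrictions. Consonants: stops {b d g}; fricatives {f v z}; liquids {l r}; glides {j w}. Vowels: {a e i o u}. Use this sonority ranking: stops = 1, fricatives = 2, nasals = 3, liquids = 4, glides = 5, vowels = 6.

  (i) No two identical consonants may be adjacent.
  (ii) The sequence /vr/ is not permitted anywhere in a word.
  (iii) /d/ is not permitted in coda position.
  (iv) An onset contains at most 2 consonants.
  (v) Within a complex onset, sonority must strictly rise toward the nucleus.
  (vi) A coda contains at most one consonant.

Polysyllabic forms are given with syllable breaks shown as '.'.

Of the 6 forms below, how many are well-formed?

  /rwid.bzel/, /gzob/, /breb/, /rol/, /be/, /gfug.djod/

4

/rwid.bzel/ — violates constraint (iii): syllable 1 coda contains /d/ → ill-formed
/gzob/ — σ1 onset /gz/ (1→2 rises), coda /b/ ok → well-formed
/breb/ — σ1 onset /br/ (1→4 rises), coda /b/ ok → well-formed
/rol/ — σ1 onset /r/, coda /l/ ok → well-formed
/be/ — σ1 onset /b/, coda /∅/ ok → well-formed
/gfug.djod/ — violates constraint (iii): syllable 2 coda contains /d/ → ill-formed
Well-formed: /gzob/, /breb/, /rol/, /be/ → 4.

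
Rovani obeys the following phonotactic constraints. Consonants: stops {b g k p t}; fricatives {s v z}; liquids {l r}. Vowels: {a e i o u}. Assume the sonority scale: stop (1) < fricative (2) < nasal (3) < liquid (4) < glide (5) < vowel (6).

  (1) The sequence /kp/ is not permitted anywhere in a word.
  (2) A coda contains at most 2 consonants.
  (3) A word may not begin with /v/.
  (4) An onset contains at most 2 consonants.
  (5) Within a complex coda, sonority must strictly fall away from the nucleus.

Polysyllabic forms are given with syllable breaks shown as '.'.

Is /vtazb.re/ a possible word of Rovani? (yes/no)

no

/vtazb.re/ — violates constraint 3: word begins with /v/ → phonotactically illegal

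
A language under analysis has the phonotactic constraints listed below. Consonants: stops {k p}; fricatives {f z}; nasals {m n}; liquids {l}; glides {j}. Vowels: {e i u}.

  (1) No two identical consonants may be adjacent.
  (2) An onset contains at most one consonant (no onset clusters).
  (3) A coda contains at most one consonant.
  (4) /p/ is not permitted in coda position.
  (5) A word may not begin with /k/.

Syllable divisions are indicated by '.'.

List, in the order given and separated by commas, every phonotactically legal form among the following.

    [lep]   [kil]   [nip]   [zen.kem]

[lep] — violates constraint 4: syllable 1 coda contains /p/ → phonotactically illegal
[kil] — violates constraint 5: word begins with /k/ → phonotactically illegal
[nip] — violates constraint 4: syllable 1 coda contains /p/ → phonotactically illegal
[zen.kem] — σ1 onset /z/, coda /n/ ok; σ2 onset /k/, coda /m/ ok → phonotactically legal

[zen.kem]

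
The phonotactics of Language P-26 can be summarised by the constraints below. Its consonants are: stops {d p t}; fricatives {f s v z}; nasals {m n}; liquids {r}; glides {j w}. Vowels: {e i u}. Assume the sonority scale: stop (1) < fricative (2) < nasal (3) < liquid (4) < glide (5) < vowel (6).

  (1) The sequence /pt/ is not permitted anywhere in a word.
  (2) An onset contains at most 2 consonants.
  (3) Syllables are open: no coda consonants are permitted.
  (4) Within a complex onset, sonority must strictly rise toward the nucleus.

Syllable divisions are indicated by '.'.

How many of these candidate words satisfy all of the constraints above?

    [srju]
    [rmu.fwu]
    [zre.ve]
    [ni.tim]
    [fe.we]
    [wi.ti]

3

[srju] — violates constraint 2: syllable 1 onset /srj/ has 3 consonants (> 2) → ill-formed
[rmu.fwu] — violates constraint 4: syllable 1 onset /rm/: /r/ (liquid, 4) → /m/ (nasal, 3) does not rise → ill-formed
[zre.ve] — σ1 onset /zr/ (2→4 rises), coda /∅/ ok; σ2 onset /v/, coda /∅/ ok → well-formed
[ni.tim] — violates constraint 3: syllable 2 coda /m/ has 1 consonant (> 0) → ill-formed
[fe.we] — σ1 onset /f/, coda /∅/ ok; σ2 onset /w/, coda /∅/ ok → well-formed
[wi.ti] — σ1 onset /w/, coda /∅/ ok; σ2 onset /t/, coda /∅/ ok → well-formed
Well-formed: [zre.ve], [fe.we], [wi.ti] → 3.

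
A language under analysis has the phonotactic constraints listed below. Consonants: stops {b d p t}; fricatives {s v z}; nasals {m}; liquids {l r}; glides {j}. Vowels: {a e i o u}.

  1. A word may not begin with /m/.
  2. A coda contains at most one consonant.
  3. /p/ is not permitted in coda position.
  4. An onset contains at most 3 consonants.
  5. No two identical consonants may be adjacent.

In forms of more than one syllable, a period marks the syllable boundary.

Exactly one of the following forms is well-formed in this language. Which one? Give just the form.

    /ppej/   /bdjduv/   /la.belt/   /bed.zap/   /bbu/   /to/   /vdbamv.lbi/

/ppej/ — violates constraint 5: adjacent identical consonants /pp/ → ill-formed
/bdjduv/ — violates constraint 4: syllable 1 onset /bdjd/ has 4 consonants (> 3) → ill-formed
/la.belt/ — violates constraint 2: syllable 2 coda /lt/ has 2 consonants (> 1) → ill-formed
/bed.zap/ — violates constraint 3: syllable 2 coda contains /p/ → ill-formed
/bbu/ — violates constraint 5: adjacent identical consonants /bb/ → ill-formed
/to/ — σ1 onset /t/, coda /∅/ ok → well-formed
/vdbamv.lbi/ — violates constraint 2: syllable 1 coda /mv/ has 2 consonants (> 1) → ill-formed

/to/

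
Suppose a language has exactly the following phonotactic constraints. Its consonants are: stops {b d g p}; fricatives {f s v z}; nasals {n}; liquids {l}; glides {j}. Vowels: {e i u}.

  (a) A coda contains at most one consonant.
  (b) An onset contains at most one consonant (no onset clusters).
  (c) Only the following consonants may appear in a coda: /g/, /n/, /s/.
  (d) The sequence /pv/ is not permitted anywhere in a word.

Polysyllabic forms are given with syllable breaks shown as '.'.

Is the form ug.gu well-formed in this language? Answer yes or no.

yes

ug.gu — σ1 onset /∅/, coda /g/ ok; σ2 onset /g/, coda /∅/ ok → well-formed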